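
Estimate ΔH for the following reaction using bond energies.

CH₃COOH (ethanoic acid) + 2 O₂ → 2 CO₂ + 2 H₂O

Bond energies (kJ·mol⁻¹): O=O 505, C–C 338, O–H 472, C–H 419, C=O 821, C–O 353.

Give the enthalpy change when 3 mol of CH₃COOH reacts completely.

Bonds broken (reactants):
  C–C: 1 × 338 = 338
  C–H: 3 × 419 = 1257
  C–O: 1 × 353 = 353
  C=O: 1 × 821 = 821
  O–H: 1 × 472 = 472
  O=O: 2 × 505 = 1010
  Σ(broken) = 4251 kJ
Bonds formed (products):
  C=O: 4 × 821 = 3284
  O–H: 4 × 472 = 1888
  Σ(formed) = 5172 kJ
ΔH = Σ(broken) − Σ(formed) = 4251 − 5172 = −921 kJ
For 3× the reaction as written: 3 × (−921) = −2763 kJ

ΔH = −2763 kJ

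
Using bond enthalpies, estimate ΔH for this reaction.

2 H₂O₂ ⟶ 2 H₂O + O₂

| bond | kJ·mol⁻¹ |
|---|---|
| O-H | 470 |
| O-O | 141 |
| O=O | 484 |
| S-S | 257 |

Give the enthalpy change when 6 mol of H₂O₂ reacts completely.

Bonds broken (reactants):
  O-H: 4 × 470 = 1880
  O-O: 2 × 141 = 282
  Σ(broken) = 2162 kJ
Bonds formed (products):
  O-H: 4 × 470 = 1880
  O=O: 1 × 484 = 484
  Σ(formed) = 2364 kJ
ΔH = Σ(broken) − Σ(formed) = 2162 − 2364 = −202 kJ
For 3× the reaction as written: 3 × (−202) = −606 kJ

ΔH = −606 kJ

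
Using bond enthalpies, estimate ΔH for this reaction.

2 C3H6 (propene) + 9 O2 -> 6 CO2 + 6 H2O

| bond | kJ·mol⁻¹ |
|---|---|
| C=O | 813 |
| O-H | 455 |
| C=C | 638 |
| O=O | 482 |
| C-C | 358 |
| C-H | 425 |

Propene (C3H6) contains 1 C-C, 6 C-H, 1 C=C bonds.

ΔH ≈ −3786 kJ

Bonds broken (reactants):
  C-C: 2 × 358 = 716
  C-H: 12 × 425 = 5100
  C=C: 2 × 638 = 1276
  O=O: 9 × 482 = 4338
  Σ(broken) = 11430 kJ
Bonds formed (products):
  C=O: 12 × 813 = 9756
  O-H: 12 × 455 = 5460
  Σ(formed) = 15216 kJ
ΔH = Σ(broken) − Σ(formed) = 11430 − 15216 = −3786 kJ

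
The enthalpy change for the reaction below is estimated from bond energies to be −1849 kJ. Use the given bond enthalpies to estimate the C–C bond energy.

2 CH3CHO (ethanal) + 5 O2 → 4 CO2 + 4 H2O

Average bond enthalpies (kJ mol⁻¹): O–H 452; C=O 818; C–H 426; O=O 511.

D(C–C) ≈ 356 kJ/mol

Let D be the C–C bond energy.
Σ(broken) = 2×D + 8×426 + 2×818 + 5×511 = 7599 + 2D
Σ(formed) = 8×818 + 8×452 = 10160
ΔH = Σ(broken) − Σ(formed) = (7599 + 2D) − (10160) = −2561 + 2D
Setting this equal to −1849 kJ gives 2D = 712, so D = 356 kJ/mol.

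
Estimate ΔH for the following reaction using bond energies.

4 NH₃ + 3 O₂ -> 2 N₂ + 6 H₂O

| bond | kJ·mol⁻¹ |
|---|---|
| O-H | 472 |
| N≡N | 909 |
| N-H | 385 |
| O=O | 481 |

Bonds broken (reactants):
  N-H: 12 × 385 = 4620
  O=O: 3 × 481 = 1443
  Σ(broken) = 6063 kJ
Bonds formed (products):
  N≡N: 2 × 909 = 1818
  O-H: 12 × 472 = 5664
  Σ(formed) = 7482 kJ
ΔH = Σ(broken) − Σ(formed) = 6063 − 7482 = −1419 kJ

ΔH ≈ −1419 kJ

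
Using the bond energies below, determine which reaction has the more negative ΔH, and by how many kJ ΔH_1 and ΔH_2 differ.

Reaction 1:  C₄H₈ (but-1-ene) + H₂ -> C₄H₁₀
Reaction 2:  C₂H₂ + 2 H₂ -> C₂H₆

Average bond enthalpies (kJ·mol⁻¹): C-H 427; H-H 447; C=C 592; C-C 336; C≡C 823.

Reaction 1:
  Bonds broken (reactants):
    C-C: 2 × 336 = 672
    C-H: 8 × 427 = 3416
    C=C: 1 × 592 = 592
    H-H: 1 × 447 = 447
    Σ(broken) = 5127 kJ
  Bonds formed (products):
    C-C: 3 × 336 = 1008
    C-H: 10 × 427 = 4270
    Σ(formed) = 5278 kJ
  ΔH_1 = 5127 − 5278 = −151 kJ
Reaction 2:
  Bonds broken (reactants):
    C≡C: 1 × 823 = 823
    C-H: 2 × 427 = 854
    H-H: 2 × 447 = 894
    Σ(broken) = 2571 kJ
  Bonds formed (products):
    C-C: 1 × 336 = 336
    C-H: 6 × 427 = 2562
    Σ(formed) = 2898 kJ
  ΔH_2 = 2571 − 2898 = −327 kJ
ΔH_1 − ΔH_2 = +176 kJ, so reaction 2 has the more negative ΔH; |ΔH_1 − ΔH_2| = 176 kJ.

Reaction 2, by 176 kJ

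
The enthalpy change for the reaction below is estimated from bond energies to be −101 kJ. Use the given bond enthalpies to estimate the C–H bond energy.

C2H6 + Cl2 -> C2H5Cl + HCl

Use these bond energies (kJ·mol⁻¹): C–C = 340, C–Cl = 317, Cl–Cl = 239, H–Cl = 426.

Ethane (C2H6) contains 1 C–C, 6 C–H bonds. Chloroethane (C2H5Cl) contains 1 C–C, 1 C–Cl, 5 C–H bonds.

D(C–H) ≈ 403 kJ/mol

Let D be the C–H bond energy.
Σ(broken) = 1×340 + 6×D + 1×239 = 579 + 6D
Σ(formed) = 1×340 + 1×317 + 5×D + 1×426 = 1083 + 5D
ΔH = Σ(broken) − Σ(formed) = (579 + 6D) − (1083 + 5D) = −504 + D
Setting this equal to −101 kJ gives D = 403 kJ/mol.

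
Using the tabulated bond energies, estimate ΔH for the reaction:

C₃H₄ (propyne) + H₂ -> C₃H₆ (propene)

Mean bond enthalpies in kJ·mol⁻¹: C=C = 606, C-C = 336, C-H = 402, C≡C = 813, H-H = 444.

Bonds broken (reactants):
  C≡C: 1 × 813 = 813
  C-C: 1 × 336 = 336
  C-H: 4 × 402 = 1608
  H-H: 1 × 444 = 444
  Σ(broken) = 3201 kJ
Bonds formed (products):
  C-C: 1 × 336 = 336
  C-H: 6 × 402 = 2412
  C=C: 1 × 606 = 606
  Σ(formed) = 3354 kJ
ΔH = Σ(broken) − Σ(formed) = 3201 − 3354 = −153 kJ

ΔH ≈ −153 kJ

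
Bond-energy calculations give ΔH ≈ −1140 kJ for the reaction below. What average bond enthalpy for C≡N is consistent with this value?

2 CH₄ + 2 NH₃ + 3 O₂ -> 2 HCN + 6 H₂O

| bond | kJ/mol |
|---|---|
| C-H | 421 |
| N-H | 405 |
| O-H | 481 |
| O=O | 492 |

Let D be the C≡N bond energy.
Σ(broken) = 8×421 + 6×405 + 3×492 = 7274
Σ(formed) = 2×D + 2×421 + 12×481 = 6614 + 2D
ΔH = Σ(broken) − Σ(formed) = (7274) − (6614 + 2D) = +660 − 2D
Setting this equal to −1140 kJ gives 2D = 1800, so D = 900 kJ/mol.

D(C≡N) ≈ 900 kJ/mol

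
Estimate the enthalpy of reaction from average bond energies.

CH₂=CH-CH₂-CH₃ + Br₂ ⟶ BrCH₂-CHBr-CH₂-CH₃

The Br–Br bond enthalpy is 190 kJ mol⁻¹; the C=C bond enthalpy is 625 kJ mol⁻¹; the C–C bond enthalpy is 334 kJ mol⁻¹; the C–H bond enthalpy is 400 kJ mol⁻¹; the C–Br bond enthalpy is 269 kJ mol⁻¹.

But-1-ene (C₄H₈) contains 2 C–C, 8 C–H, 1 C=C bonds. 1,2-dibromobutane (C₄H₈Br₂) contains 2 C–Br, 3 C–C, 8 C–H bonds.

ΔH ≈ −57 kJ

Bonds broken (reactants):
  Br–Br: 1 × 190 = 190
  C–C: 2 × 334 = 668
  C–H: 8 × 400 = 3200
  C=C: 1 × 625 = 625
  Σ(broken) = 4683 kJ
Bonds formed (products):
  C–Br: 2 × 269 = 538
  C–C: 3 × 334 = 1002
  C–H: 8 × 400 = 3200
  Σ(formed) = 4740 kJ
ΔH = Σ(broken) − Σ(formed) = 4683 − 4740 = −57 kJ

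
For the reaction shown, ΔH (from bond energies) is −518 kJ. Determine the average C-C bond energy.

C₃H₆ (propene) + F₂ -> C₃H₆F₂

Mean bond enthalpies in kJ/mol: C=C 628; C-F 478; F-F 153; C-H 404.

D(C-C) ≈ 343 kJ/mol

Let D be the C-C bond energy.
Σ(broken) = 1×D + 6×404 + 1×628 + 1×153 = 3205 + D
Σ(formed) = 2×D + 2×478 + 6×404 = 3380 + 2D
ΔH = Σ(broken) − Σ(formed) = (3205 + D) − (3380 + 2D) = −175 − D
Setting this equal to −518 kJ gives D = 343 kJ/mol.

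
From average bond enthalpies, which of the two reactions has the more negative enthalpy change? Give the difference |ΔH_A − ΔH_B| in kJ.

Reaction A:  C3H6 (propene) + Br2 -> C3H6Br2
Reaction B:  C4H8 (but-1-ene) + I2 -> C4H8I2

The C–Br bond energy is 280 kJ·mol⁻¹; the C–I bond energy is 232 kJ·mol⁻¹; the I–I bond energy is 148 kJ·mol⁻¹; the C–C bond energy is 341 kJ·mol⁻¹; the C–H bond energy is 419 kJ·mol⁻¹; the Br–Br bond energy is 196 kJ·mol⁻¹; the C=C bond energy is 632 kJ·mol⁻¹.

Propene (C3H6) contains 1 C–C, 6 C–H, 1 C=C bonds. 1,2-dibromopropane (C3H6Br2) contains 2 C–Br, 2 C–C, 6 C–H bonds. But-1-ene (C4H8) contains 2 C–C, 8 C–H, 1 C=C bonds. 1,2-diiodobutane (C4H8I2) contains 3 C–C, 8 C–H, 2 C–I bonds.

Reaction A, by 48 kJ

Reaction A:
  Bonds broken (reactants):
    Br–Br: 1 × 196 = 196
    C–C: 1 × 341 = 341
    C–H: 6 × 419 = 2514
    C=C: 1 × 632 = 632
    Σ(broken) = 3683 kJ
  Bonds formed (products):
    C–Br: 2 × 280 = 560
    C–C: 2 × 341 = 682
    C–H: 6 × 419 = 2514
    Σ(formed) = 3756 kJ
  ΔH_A = 3683 − 3756 = −73 kJ
Reaction B:
  Bonds broken (reactants):
    C–C: 2 × 341 = 682
    C–H: 8 × 419 = 3352
    C=C: 1 × 632 = 632
    I–I: 1 × 148 = 148
    Σ(broken) = 4814 kJ
  Bonds formed (products):
    C–C: 3 × 341 = 1023
    C–H: 8 × 419 = 3352
    C–I: 2 × 232 = 464
    Σ(formed) = 4839 kJ
  ΔH_B = 4814 − 4839 = −25 kJ
ΔH_A − ΔH_B = −48 kJ, so reaction A has the more negative ΔH; |ΔH_A − ΔH_B| = 48 kJ.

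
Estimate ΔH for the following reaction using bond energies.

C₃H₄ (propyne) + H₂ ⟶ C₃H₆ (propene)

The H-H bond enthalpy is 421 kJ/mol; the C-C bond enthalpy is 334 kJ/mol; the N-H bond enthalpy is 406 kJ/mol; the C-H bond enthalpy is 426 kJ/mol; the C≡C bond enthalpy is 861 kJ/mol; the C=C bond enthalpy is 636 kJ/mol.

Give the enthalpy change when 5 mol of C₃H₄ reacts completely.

ΔH = −1030 kJ

Bonds broken (reactants):
  C≡C: 1 × 861 = 861
  C-C: 1 × 334 = 334
  C-H: 4 × 426 = 1704
  H-H: 1 × 421 = 421
  Σ(broken) = 3320 kJ
Bonds formed (products):
  C-C: 1 × 334 = 334
  C-H: 6 × 426 = 2556
  C=C: 1 × 636 = 636
  Σ(formed) = 3526 kJ
ΔH = Σ(broken) − Σ(formed) = 3320 − 3526 = −206 kJ
For 5× the reaction as written: 5 × (−206) = −1030 kJ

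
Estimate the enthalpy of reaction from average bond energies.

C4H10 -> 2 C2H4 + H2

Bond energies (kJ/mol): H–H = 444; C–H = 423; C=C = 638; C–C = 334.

Bonds broken (reactants):
  C–C: 3 × 334 = 1002
  C–H: 10 × 423 = 4230
  Σ(broken) = 5232 kJ
Bonds formed (products):
  C–H: 8 × 423 = 3384
  C=C: 2 × 638 = 1276
  H–H: 1 × 444 = 444
  Σ(formed) = 5104 kJ
ΔH = Σ(broken) − Σ(formed) = 5232 − 5104 = +128 kJ

ΔH ≈ +128 kJ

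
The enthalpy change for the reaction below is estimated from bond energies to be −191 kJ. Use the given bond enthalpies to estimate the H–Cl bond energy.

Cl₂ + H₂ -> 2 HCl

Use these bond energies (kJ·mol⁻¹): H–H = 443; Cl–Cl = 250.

Let D be the H–Cl bond energy.
Σ(broken) = 1×250 + 1×443 = 693
Σ(formed) = 2×D = 2D
ΔH = Σ(broken) − Σ(formed) = (693) − (2D) = +693 − 2D
Setting this equal to −191 kJ gives 2D = 884, so D = 442 kJ/mol.

D(H–Cl) ≈ 442 kJ/mol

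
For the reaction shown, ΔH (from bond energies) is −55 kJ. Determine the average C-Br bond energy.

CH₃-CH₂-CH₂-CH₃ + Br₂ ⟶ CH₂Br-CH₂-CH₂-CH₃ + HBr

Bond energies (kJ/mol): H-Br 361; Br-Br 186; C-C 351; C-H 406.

Let D be the C-Br bond energy.
Σ(broken) = 1×186 + 3×351 + 10×406 = 5299
Σ(formed) = 1×D + 3×351 + 9×406 + 1×361 = 5068 + D
ΔH = Σ(broken) − Σ(formed) = (5299) − (5068 + D) = +231 − D
Setting this equal to −55 kJ gives D = 286 kJ/mol.

D(C-Br) ≈ 286 kJ/mol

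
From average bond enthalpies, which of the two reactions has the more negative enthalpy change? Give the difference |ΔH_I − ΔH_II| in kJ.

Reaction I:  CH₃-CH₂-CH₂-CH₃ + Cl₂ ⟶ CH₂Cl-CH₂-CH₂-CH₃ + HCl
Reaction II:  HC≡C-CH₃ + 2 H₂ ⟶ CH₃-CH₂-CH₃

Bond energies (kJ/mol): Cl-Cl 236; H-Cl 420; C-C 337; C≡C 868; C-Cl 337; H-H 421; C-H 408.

Reaction I:
  Bonds broken (reactants):
    C-C: 3 × 337 = 1011
    C-H: 10 × 408 = 4080
    Cl-Cl: 1 × 236 = 236
    Σ(broken) = 5327 kJ
  Bonds formed (products):
    C-C: 3 × 337 = 1011
    C-Cl: 1 × 337 = 337
    C-H: 9 × 408 = 3672
    H-Cl: 1 × 420 = 420
    Σ(formed) = 5440 kJ
  ΔH_I = 5327 − 5440 = −113 kJ
Reaction II:
  Bonds broken (reactants):
    C≡C: 1 × 868 = 868
    C-C: 1 × 337 = 337
    C-H: 4 × 408 = 1632
    H-H: 2 × 421 = 842
    Σ(broken) = 3679 kJ
  Bonds formed (products):
    C-C: 2 × 337 = 674
    C-H: 8 × 408 = 3264
    Σ(formed) = 3938 kJ
  ΔH_II = 3679 − 3938 = −259 kJ
ΔH_I − ΔH_II = +146 kJ, so reaction II has the more negative ΔH; |ΔH_I − ΔH_II| = 146 kJ.

Reaction II, by 146 kJ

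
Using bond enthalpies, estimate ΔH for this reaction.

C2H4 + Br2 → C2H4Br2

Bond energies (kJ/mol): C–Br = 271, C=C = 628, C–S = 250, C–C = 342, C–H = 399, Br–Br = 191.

ΔH ≈ −65 kJ

Bonds broken (reactants):
  Br–Br: 1 × 191 = 191
  C–H: 4 × 399 = 1596
  C=C: 1 × 628 = 628
  Σ(broken) = 2415 kJ
Bonds formed (products):
  C–Br: 2 × 271 = 542
  C–C: 1 × 342 = 342
  C–H: 4 × 399 = 1596
  Σ(formed) = 2480 kJ
ΔH = Σ(broken) − Σ(formed) = 2415 − 2480 = −65 kJ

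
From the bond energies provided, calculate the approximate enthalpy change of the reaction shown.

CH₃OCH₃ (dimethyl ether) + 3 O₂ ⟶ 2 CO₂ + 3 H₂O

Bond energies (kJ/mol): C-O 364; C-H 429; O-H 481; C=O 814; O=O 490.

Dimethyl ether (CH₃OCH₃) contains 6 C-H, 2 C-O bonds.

ΔH ≈ −1370 kJ

Bonds broken (reactants):
  C-H: 6 × 429 = 2574
  C-O: 2 × 364 = 728
  O=O: 3 × 490 = 1470
  Σ(broken) = 4772 kJ
Bonds formed (products):
  C=O: 4 × 814 = 3256
  O-H: 6 × 481 = 2886
  Σ(formed) = 6142 kJ
ΔH = Σ(broken) − Σ(formed) = 4772 − 6142 = −1370 kJ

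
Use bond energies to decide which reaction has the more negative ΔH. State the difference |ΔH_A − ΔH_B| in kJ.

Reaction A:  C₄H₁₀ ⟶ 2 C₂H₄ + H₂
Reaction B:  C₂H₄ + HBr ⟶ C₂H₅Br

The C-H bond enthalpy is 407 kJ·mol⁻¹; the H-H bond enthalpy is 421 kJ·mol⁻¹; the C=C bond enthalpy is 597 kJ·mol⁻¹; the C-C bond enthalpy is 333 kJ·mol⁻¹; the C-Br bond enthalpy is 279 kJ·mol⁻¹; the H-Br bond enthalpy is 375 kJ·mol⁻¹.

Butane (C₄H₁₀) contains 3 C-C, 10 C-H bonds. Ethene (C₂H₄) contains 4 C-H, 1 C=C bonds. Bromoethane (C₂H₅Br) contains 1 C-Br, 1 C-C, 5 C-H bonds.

Reaction B, by 245 kJ

Reaction A:
  Bonds broken (reactants):
    C-C: 3 × 333 = 999
    C-H: 10 × 407 = 4070
    Σ(broken) = 5069 kJ
  Bonds formed (products):
    C-H: 8 × 407 = 3256
    C=C: 2 × 597 = 1194
    H-H: 1 × 421 = 421
    Σ(formed) = 4871 kJ
  ΔH_A = 5069 − 4871 = +198 kJ
Reaction B:
  Bonds broken (reactants):
    C-H: 4 × 407 = 1628
    C=C: 1 × 597 = 597
    H-Br: 1 × 375 = 375
    Σ(broken) = 2600 kJ
  Bonds formed (products):
    C-Br: 1 × 279 = 279
    C-C: 1 × 333 = 333
    C-H: 5 × 407 = 2035
    Σ(formed) = 2647 kJ
  ΔH_B = 2600 − 2647 = −47 kJ
ΔH_A − ΔH_B = +245 kJ, so reaction B has the more negative ΔH; |ΔH_A − ΔH_B| = 245 kJ.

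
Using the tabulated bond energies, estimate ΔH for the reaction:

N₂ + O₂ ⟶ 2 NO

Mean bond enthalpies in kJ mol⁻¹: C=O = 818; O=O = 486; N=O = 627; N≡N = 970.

Bonds broken (reactants):
  N≡N: 1 × 970 = 970
  O=O: 1 × 486 = 486
  Σ(broken) = 1456 kJ
Bonds formed (products):
  N=O: 2 × 627 = 1254
  Σ(formed) = 1254 kJ
ΔH = Σ(broken) − Σ(formed) = 1456 − 1254 = +202 kJ

ΔH ≈ +202 kJ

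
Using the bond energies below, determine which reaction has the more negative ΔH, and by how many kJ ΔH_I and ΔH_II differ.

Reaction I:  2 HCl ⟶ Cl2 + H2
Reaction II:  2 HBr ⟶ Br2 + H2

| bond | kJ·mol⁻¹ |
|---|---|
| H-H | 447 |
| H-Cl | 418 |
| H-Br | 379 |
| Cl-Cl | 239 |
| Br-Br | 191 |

Reaction II, by 30 kJ

Reaction I:
  Bonds broken (reactants):
    H-Cl: 2 × 418 = 836
    Σ(broken) = 836 kJ
  Bonds formed (products):
    Cl-Cl: 1 × 239 = 239
    H-H: 1 × 447 = 447
    Σ(formed) = 686 kJ
  ΔH_I = 836 − 686 = +150 kJ
Reaction II:
  Bonds broken (reactants):
    H-Br: 2 × 379 = 758
    Σ(broken) = 758 kJ
  Bonds formed (products):
    Br-Br: 1 × 191 = 191
    H-H: 1 × 447 = 447
    Σ(formed) = 638 kJ
  ΔH_II = 758 − 638 = +120 kJ
ΔH_I − ΔH_II = +30 kJ, so reaction II has the more negative ΔH; |ΔH_I − ΔH_II| = 30 kJ.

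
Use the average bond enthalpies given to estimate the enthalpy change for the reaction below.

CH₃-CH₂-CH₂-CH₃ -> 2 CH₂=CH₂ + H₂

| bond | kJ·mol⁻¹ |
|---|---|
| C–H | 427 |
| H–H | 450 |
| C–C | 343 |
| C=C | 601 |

Bonds broken (reactants):
  C–C: 3 × 343 = 1029
  C–H: 10 × 427 = 4270
  Σ(broken) = 5299 kJ
Bonds formed (products):
  C–H: 8 × 427 = 3416
  C=C: 2 × 601 = 1202
  H–H: 1 × 450 = 450
  Σ(formed) = 5068 kJ
ΔH = Σ(broken) − Σ(formed) = 5299 − 5068 = +231 kJ

ΔH ≈ +231 kJ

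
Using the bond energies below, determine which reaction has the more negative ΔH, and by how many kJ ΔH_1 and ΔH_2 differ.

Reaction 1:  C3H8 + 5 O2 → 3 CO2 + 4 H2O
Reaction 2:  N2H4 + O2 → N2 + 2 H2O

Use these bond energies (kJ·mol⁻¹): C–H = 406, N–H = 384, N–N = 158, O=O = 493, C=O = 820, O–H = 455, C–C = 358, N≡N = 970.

Reaction 1, by 1528 kJ

Reaction 1:
  Bonds broken (reactants):
    C–C: 2 × 358 = 716
    C–H: 8 × 406 = 3248
    O=O: 5 × 493 = 2465
    Σ(broken) = 6429 kJ
  Bonds formed (products):
    C=O: 6 × 820 = 4920
    O–H: 8 × 455 = 3640
    Σ(formed) = 8560 kJ
  ΔH_1 = 6429 − 8560 = −2131 kJ
Reaction 2:
  Bonds broken (reactants):
    N–H: 4 × 384 = 1536
    N–N: 1 × 158 = 158
    O=O: 1 × 493 = 493
    Σ(broken) = 2187 kJ
  Bonds formed (products):
    N≡N: 1 × 970 = 970
    O–H: 4 × 455 = 1820
    Σ(formed) = 2790 kJ
  ΔH_2 = 2187 − 2790 = −603 kJ
ΔH_1 − ΔH_2 = −1528 kJ, so reaction 1 has the more negative ΔH; |ΔH_1 − ΔH_2| = 1528 kJ.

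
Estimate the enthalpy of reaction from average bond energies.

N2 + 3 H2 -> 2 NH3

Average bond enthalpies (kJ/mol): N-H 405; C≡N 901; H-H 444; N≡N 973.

ΔH ≈ −125 kJ

Bonds broken (reactants):
  H-H: 3 × 444 = 1332
  N≡N: 1 × 973 = 973
  Σ(broken) = 2305 kJ
Bonds formed (products):
  N-H: 6 × 405 = 2430
  Σ(formed) = 2430 kJ
ΔH = Σ(broken) − Σ(formed) = 2305 − 2430 = −125 kJ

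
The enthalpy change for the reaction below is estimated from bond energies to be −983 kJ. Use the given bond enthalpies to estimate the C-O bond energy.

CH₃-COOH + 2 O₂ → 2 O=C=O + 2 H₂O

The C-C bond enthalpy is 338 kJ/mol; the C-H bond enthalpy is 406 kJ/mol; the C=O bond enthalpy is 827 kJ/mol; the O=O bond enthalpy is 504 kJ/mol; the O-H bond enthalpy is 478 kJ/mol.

D(C-O) ≈ 368 kJ/mol

Let D be the C-O bond energy.
Σ(broken) = 1×338 + 3×406 + 1×D + 1×827 + 1×478 + 2×504 = 3869 + D
Σ(formed) = 4×827 + 4×478 = 5220
ΔH = Σ(broken) − Σ(formed) = (3869 + D) − (5220) = −1351 + D
Setting this equal to −983 kJ gives D = 368 kJ/mol.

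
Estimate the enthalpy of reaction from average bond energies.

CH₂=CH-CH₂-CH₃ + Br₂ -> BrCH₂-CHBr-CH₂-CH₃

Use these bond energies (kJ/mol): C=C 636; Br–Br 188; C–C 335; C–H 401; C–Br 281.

Bonds broken (reactants):
  Br–Br: 1 × 188 = 188
  C–C: 2 × 335 = 670
  C–H: 8 × 401 = 3208
  C=C: 1 × 636 = 636
  Σ(broken) = 4702 kJ
Bonds formed (products):
  C–Br: 2 × 281 = 562
  C–C: 3 × 335 = 1005
  C–H: 8 × 401 = 3208
  Σ(formed) = 4775 kJ
ΔH = Σ(broken) − Σ(formed) = 4702 − 4775 = −73 kJ

ΔH ≈ −73 kJ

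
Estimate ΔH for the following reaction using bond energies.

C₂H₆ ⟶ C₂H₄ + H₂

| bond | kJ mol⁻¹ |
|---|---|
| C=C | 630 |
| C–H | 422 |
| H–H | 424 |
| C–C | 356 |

ΔH ≈ +146 kJ

Bonds broken (reactants):
  C–C: 1 × 356 = 356
  C–H: 6 × 422 = 2532
  Σ(broken) = 2888 kJ
Bonds formed (products):
  C–H: 4 × 422 = 1688
  C=C: 1 × 630 = 630
  H–H: 1 × 424 = 424
  Σ(formed) = 2742 kJ
ΔH = Σ(broken) − Σ(formed) = 2888 − 2742 = +146 kJ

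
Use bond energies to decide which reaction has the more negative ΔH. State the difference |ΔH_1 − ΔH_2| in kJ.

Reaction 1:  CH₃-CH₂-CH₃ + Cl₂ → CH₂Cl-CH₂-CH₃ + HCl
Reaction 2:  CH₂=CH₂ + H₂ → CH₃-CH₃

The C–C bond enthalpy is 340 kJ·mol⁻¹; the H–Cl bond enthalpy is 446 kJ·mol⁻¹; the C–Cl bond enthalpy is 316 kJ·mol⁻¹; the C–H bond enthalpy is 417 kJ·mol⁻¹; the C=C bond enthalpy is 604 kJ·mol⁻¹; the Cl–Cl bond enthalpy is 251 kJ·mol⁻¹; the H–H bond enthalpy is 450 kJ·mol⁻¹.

Reaction 1:
  Bonds broken (reactants):
    C–C: 2 × 340 = 680
    C–H: 8 × 417 = 3336
    Cl–Cl: 1 × 251 = 251
    Σ(broken) = 4267 kJ
  Bonds formed (products):
    C–C: 2 × 340 = 680
    C–Cl: 1 × 316 = 316
    C–H: 7 × 417 = 2919
    H–Cl: 1 × 446 = 446
    Σ(formed) = 4361 kJ
  ΔH_1 = 4267 − 4361 = −94 kJ
Reaction 2:
  Bonds broken (reactants):
    C–H: 4 × 417 = 1668
    C=C: 1 × 604 = 604
    H–H: 1 × 450 = 450
    Σ(broken) = 2722 kJ
  Bonds formed (products):
    C–C: 1 × 340 = 340
    C–H: 6 × 417 = 2502
    Σ(formed) = 2842 kJ
  ΔH_2 = 2722 − 2842 = −120 kJ
ΔH_1 − ΔH_2 = +26 kJ, so reaction 2 has the more negative ΔH; |ΔH_1 − ΔH_2| = 26 kJ.

Reaction 2, by 26 kJ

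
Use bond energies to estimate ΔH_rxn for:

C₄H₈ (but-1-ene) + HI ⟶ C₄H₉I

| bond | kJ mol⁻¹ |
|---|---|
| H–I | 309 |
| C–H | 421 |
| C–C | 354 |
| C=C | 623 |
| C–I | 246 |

ΔH ≈ −89 kJ

Bonds broken (reactants):
  C–C: 2 × 354 = 708
  C–H: 8 × 421 = 3368
  C=C: 1 × 623 = 623
  H–I: 1 × 309 = 309
  Σ(broken) = 5008 kJ
Bonds formed (products):
  C–C: 3 × 354 = 1062
  C–H: 9 × 421 = 3789
  C–I: 1 × 246 = 246
  Σ(formed) = 5097 kJ
ΔH = Σ(broken) − Σ(formed) = 5008 − 5097 = −89 kJ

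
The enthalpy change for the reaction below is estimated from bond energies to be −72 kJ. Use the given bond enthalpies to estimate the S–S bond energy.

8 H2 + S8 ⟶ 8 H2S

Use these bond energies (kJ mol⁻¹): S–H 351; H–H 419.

D(S–S) ≈ 274 kJ/mol

Let D be the S–S bond energy.
Σ(broken) = 8×419 + 8×D = 3352 + 8D
Σ(formed) = 16×351 = 5616
ΔH = Σ(broken) − Σ(formed) = (3352 + 8D) − (5616) = −2264 + 8D
Setting this equal to −72 kJ gives 8D = 2192, so D = 274 kJ/mol.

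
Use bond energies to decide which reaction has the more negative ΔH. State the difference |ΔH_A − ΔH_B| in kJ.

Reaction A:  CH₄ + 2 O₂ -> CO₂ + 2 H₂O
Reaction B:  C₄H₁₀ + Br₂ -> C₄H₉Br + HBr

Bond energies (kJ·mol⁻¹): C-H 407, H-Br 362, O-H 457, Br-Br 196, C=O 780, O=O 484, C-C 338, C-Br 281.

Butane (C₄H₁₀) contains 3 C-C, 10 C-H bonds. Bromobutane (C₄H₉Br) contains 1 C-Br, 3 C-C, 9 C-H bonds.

Reaction A, by 752 kJ

Reaction A:
  Bonds broken (reactants):
    C-H: 4 × 407 = 1628
    O=O: 2 × 484 = 968
    Σ(broken) = 2596 kJ
  Bonds formed (products):
    C=O: 2 × 780 = 1560
    O-H: 4 × 457 = 1828
    Σ(formed) = 3388 kJ
  ΔH_A = 2596 − 3388 = −792 kJ
Reaction B:
  Bonds broken (reactants):
    Br-Br: 1 × 196 = 196
    C-C: 3 × 338 = 1014
    C-H: 10 × 407 = 4070
    Σ(broken) = 5280 kJ
  Bonds formed (products):
    C-Br: 1 × 281 = 281
    C-C: 3 × 338 = 1014
    C-H: 9 × 407 = 3663
    H-Br: 1 × 362 = 362
    Σ(formed) = 5320 kJ
  ΔH_B = 5280 − 5320 = −40 kJ
ΔH_A − ΔH_B = −752 kJ, so reaction A has the more negative ΔH; |ΔH_A − ΔH_B| = 752 kJ.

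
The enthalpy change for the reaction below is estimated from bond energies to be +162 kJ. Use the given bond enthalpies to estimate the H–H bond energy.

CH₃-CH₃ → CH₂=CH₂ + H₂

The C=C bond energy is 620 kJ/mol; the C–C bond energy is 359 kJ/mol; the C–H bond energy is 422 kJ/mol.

Let D be the H–H bond energy.
Σ(broken) = 1×359 + 6×422 = 2891
Σ(formed) = 4×422 + 1×620 + 1×D = 2308 + D
ΔH = Σ(broken) − Σ(formed) = (2891) − (2308 + D) = +583 − D
Setting this equal to +162 kJ gives D = 421 kJ/mol.

D(H–H) ≈ 421 kJ/mol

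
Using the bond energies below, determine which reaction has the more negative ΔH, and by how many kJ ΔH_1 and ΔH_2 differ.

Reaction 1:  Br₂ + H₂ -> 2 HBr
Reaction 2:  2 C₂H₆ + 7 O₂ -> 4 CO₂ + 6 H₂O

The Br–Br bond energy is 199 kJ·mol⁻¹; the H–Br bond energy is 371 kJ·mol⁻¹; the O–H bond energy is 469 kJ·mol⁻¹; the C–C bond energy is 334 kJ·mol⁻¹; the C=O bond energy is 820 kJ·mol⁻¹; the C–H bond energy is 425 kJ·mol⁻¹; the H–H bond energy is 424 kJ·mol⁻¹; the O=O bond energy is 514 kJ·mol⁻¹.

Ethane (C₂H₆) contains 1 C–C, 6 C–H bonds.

Reaction 2, by 2703 kJ

Reaction 1:
  Bonds broken (reactants):
    Br–Br: 1 × 199 = 199
    H–H: 1 × 424 = 424
    Σ(broken) = 623 kJ
  Bonds formed (products):
    H–Br: 2 × 371 = 742
    Σ(formed) = 742 kJ
  ΔH_1 = 623 − 742 = −119 kJ
Reaction 2:
  Bonds broken (reactants):
    C–C: 2 × 334 = 668
    C–H: 12 × 425 = 5100
    O=O: 7 × 514 = 3598
    Σ(broken) = 9366 kJ
  Bonds formed (products):
    C=O: 8 × 820 = 6560
    O–H: 12 × 469 = 5628
    Σ(formed) = 12188 kJ
  ΔH_2 = 9366 − 12188 = −2822 kJ
ΔH_1 − ΔH_2 = +2703 kJ, so reaction 2 has the more negative ΔH; |ΔH_1 − ΔH_2| = 2703 kJ.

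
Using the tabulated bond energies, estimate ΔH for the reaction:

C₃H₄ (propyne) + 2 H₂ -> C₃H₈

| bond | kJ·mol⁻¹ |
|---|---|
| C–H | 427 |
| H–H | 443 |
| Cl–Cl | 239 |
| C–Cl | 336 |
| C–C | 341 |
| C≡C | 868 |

Bonds broken (reactants):
  C≡C: 1 × 868 = 868
  C–C: 1 × 341 = 341
  C–H: 4 × 427 = 1708
  H–H: 2 × 443 = 886
  Σ(broken) = 3803 kJ
Bonds formed (products):
  C–C: 2 × 341 = 682
  C–H: 8 × 427 = 3416
  Σ(formed) = 4098 kJ
ΔH = Σ(broken) − Σ(formed) = 3803 − 4098 = −295 kJ

ΔH ≈ −295 kJ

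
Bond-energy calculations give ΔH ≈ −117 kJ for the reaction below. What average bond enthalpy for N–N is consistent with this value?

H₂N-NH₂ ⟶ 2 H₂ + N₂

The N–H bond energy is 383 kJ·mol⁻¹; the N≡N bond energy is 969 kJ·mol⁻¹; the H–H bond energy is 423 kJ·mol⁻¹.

D(N–N) ≈ 166 kJ/mol

Let D be the N–N bond energy.
Σ(broken) = 4×383 + 1×D = 1532 + D
Σ(formed) = 2×423 + 1×969 = 1815
ΔH = Σ(broken) − Σ(formed) = (1532 + D) − (1815) = −283 + D
Setting this equal to −117 kJ gives D = 166 kJ/mol.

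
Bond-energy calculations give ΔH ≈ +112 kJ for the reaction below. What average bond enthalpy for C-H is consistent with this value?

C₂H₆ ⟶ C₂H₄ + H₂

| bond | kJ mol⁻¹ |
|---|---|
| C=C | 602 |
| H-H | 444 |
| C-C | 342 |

Let D be the C-H bond energy.
Σ(broken) = 1×342 + 6×D = 342 + 6D
Σ(formed) = 4×D + 1×602 + 1×444 = 1046 + 4D
ΔH = Σ(broken) − Σ(formed) = (342 + 6D) − (1046 + 4D) = −704 + 2D
Setting this equal to +112 kJ gives 2D = 816, so D = 408 kJ/mol.

D(C-H) ≈ 408 kJ/mol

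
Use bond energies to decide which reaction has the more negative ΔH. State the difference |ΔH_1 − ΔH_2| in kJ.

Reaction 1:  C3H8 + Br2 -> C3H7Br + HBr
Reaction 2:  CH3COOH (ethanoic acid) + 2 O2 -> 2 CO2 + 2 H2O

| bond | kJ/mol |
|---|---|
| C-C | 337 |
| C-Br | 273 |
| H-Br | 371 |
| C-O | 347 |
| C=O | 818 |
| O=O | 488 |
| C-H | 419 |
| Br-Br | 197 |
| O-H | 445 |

Reaction 1:
  Bonds broken (reactants):
    Br-Br: 1 × 197 = 197
    C-C: 2 × 337 = 674
    C-H: 8 × 419 = 3352
    Σ(broken) = 4223 kJ
  Bonds formed (products):
    C-Br: 1 × 273 = 273
    C-C: 2 × 337 = 674
    C-H: 7 × 419 = 2933
    H-Br: 1 × 371 = 371
    Σ(formed) = 4251 kJ
  ΔH_1 = 4223 − 4251 = −28 kJ
Reaction 2:
  Bonds broken (reactants):
    C-C: 1 × 337 = 337
    C-H: 3 × 419 = 1257
    C-O: 1 × 347 = 347
    C=O: 1 × 818 = 818
    O-H: 1 × 445 = 445
    O=O: 2 × 488 = 976
    Σ(broken) = 4180 kJ
  Bonds formed (products):
    C=O: 4 × 818 = 3272
    O-H: 4 × 445 = 1780
    Σ(formed) = 5052 kJ
  ΔH_2 = 4180 − 5052 = −872 kJ
ΔH_1 − ΔH_2 = +844 kJ, so reaction 2 has the more negative ΔH; |ΔH_1 − ΔH_2| = 844 kJ.

Reaction 2, by 844 kJ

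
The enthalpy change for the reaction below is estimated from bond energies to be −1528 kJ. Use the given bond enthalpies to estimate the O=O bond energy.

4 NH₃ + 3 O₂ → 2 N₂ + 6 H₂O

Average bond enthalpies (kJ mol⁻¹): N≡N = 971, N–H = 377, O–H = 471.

D(O=O) ≈ 514 kJ/mol

Let D be the O=O bond energy.
Σ(broken) = 12×377 + 3×D = 4524 + 3D
Σ(formed) = 2×971 + 12×471 = 7594
ΔH = Σ(broken) − Σ(formed) = (4524 + 3D) − (7594) = −3070 + 3D
Setting this equal to −1528 kJ gives 3D = 1542, so D = 514 kJ/mol.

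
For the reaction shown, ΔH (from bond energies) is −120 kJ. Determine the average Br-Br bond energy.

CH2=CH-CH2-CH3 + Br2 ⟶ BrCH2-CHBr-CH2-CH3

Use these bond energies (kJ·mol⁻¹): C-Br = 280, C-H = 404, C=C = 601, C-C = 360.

D(Br-Br) ≈ 199 kJ/mol

Let D be the Br-Br bond energy.
Σ(broken) = 1×D + 2×360 + 8×404 + 1×601 = 4553 + D
Σ(formed) = 2×280 + 3×360 + 8×404 = 4872
ΔH = Σ(broken) − Σ(formed) = (4553 + D) − (4872) = −319 + D
Setting this equal to −120 kJ gives D = 199 kJ/mol.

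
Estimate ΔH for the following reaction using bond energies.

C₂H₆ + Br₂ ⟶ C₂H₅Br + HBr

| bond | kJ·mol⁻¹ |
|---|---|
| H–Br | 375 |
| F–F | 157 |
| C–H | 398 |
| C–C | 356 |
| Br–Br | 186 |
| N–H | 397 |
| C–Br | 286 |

Bonds broken (reactants):
  Br–Br: 1 × 186 = 186
  C–C: 1 × 356 = 356
  C–H: 6 × 398 = 2388
  Σ(broken) = 2930 kJ
Bonds formed (products):
  C–Br: 1 × 286 = 286
  C–C: 1 × 356 = 356
  C–H: 5 × 398 = 1990
  H–Br: 1 × 375 = 375
  Σ(formed) = 3007 kJ
ΔH = Σ(broken) − Σ(formed) = 2930 − 3007 = −77 kJ

ΔH ≈ −77 kJ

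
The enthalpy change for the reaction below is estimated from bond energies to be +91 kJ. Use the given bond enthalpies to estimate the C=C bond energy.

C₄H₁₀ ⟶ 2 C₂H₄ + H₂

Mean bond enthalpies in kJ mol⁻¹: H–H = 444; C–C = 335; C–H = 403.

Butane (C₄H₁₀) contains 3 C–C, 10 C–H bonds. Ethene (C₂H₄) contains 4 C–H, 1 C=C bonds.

D(C=C) ≈ 638 kJ/mol

Let D be the C=C bond energy.
Σ(broken) = 3×335 + 10×403 = 5035
Σ(formed) = 8×403 + 2×D + 1×444 = 3668 + 2D
ΔH = Σ(broken) − Σ(formed) = (5035) − (3668 + 2D) = +1367 − 2D
Setting this equal to +91 kJ gives 2D = 1276, so D = 638 kJ/mol.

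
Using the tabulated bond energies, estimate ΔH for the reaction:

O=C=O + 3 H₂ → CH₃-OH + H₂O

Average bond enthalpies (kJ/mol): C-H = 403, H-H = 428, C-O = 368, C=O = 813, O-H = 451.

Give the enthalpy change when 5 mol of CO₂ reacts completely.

ΔH = −100 kJ

Bonds broken (reactants):
  C=O: 2 × 813 = 1626
  H-H: 3 × 428 = 1284
  Σ(broken) = 2910 kJ
Bonds formed (products):
  C-H: 3 × 403 = 1209
  C-O: 1 × 368 = 368
  O-H: 3 × 451 = 1353
  Σ(formed) = 2930 kJ
ΔH = Σ(broken) − Σ(formed) = 2910 − 2930 = −20 kJ
For 5× the reaction as written: 5 × (−20) = −100 kJ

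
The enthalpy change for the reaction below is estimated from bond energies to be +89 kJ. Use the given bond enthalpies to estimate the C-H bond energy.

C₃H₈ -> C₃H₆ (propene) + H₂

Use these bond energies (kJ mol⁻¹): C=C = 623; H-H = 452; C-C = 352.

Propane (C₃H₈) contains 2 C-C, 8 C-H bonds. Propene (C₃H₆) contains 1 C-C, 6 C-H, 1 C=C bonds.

D(C-H) ≈ 406 kJ/mol

Let D be the C-H bond energy.
Σ(broken) = 2×352 + 8×D = 704 + 8D
Σ(formed) = 1×352 + 6×D + 1×623 + 1×452 = 1427 + 6D
ΔH = Σ(broken) − Σ(formed) = (704 + 8D) − (1427 + 6D) = −723 + 2D
Setting this equal to +89 kJ gives 2D = 812, so D = 406 kJ/mol.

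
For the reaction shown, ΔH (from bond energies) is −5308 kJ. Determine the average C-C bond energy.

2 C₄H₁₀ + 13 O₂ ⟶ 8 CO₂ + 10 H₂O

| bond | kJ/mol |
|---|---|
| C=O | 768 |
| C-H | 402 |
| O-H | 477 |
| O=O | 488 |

D(C-C) ≈ 356 kJ/mol

Let D be the C-C bond energy.
Σ(broken) = 6×D + 20×402 + 13×488 = 14384 + 6D
Σ(formed) = 16×768 + 20×477 = 21828
ΔH = Σ(broken) − Σ(formed) = (14384 + 6D) − (21828) = −7444 + 6D
Setting this equal to −5308 kJ gives 6D = 2136, so D = 356 kJ/mol.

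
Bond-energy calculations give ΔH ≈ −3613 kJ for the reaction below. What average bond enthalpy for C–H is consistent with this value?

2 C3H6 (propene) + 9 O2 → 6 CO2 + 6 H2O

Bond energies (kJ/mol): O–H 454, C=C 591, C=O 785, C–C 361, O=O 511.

Let D be the C–H bond energy.
Σ(broken) = 2×361 + 12×D + 2×591 + 9×511 = 6503 + 12D
Σ(formed) = 12×785 + 12×454 = 14868
ΔH = Σ(broken) − Σ(formed) = (6503 + 12D) − (14868) = −8365 + 12D
Setting this equal to −3613 kJ gives 12D = 4752, so D = 396 kJ/mol.

D(C–H) ≈ 396 kJ/mol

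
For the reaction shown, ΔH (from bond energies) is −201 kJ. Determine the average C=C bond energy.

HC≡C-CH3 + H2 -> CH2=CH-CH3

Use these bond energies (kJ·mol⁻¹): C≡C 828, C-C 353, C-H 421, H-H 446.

D(C=C) ≈ 633 kJ/mol

Let D be the C=C bond energy.
Σ(broken) = 1×828 + 1×353 + 4×421 + 1×446 = 3311
Σ(formed) = 1×353 + 6×421 + 1×D = 2879 + D
ΔH = Σ(broken) − Σ(formed) = (3311) − (2879 + D) = +432 − D
Setting this equal to −201 kJ gives D = 633 kJ/mol.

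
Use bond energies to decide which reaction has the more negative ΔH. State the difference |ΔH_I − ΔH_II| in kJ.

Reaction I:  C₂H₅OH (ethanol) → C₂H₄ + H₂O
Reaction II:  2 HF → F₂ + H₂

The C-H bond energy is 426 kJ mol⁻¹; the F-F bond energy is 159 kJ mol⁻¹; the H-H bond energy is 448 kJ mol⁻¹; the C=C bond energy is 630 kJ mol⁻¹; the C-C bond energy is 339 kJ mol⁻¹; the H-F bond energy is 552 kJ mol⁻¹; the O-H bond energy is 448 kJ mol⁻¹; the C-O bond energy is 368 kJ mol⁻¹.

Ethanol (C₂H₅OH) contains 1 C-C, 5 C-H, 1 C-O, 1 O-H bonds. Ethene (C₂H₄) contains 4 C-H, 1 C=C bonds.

Reaction I, by 442 kJ

Reaction I:
  Bonds broken (reactants):
    C-C: 1 × 339 = 339
    C-H: 5 × 426 = 2130
    C-O: 1 × 368 = 368
    O-H: 1 × 448 = 448
    Σ(broken) = 3285 kJ
  Bonds formed (products):
    C-H: 4 × 426 = 1704
    C=C: 1 × 630 = 630
    O-H: 2 × 448 = 896
    Σ(formed) = 3230 kJ
  ΔH_I = 3285 − 3230 = +55 kJ
Reaction II:
  Bonds broken (reactants):
    H-F: 2 × 552 = 1104
    Σ(broken) = 1104 kJ
  Bonds formed (products):
    F-F: 1 × 159 = 159
    H-H: 1 × 448 = 448
    Σ(formed) = 607 kJ
  ΔH_II = 1104 − 607 = +497 kJ
ΔH_I − ΔH_II = −442 kJ, so reaction I has the more negative ΔH; |ΔH_I − ΔH_II| = 442 kJ.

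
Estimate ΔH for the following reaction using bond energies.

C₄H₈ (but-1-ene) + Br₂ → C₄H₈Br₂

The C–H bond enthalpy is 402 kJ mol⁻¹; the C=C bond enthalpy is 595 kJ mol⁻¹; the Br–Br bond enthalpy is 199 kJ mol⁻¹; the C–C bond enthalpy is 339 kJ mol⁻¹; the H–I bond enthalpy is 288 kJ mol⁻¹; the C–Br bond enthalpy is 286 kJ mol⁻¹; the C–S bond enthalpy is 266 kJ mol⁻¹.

ΔH ≈ −117 kJ

Bonds broken (reactants):
  Br–Br: 1 × 199 = 199
  C–C: 2 × 339 = 678
  C–H: 8 × 402 = 3216
  C=C: 1 × 595 = 595
  Σ(broken) = 4688 kJ
Bonds formed (products):
  C–Br: 2 × 286 = 572
  C–C: 3 × 339 = 1017
  C–H: 8 × 402 = 3216
  Σ(formed) = 4805 kJ
ΔH = Σ(broken) − Σ(formed) = 4688 − 4805 = −117 kJ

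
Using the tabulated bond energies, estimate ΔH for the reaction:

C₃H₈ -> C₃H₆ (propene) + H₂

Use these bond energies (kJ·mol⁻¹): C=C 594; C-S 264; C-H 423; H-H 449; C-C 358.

ΔH ≈ +161 kJ

Bonds broken (reactants):
  C-C: 2 × 358 = 716
  C-H: 8 × 423 = 3384
  Σ(broken) = 4100 kJ
Bonds formed (products):
  C-C: 1 × 358 = 358
  C-H: 6 × 423 = 2538
  C=C: 1 × 594 = 594
  H-H: 1 × 449 = 449
  Σ(formed) = 3939 kJ
ΔH = Σ(broken) − Σ(formed) = 4100 − 3939 = +161 kJ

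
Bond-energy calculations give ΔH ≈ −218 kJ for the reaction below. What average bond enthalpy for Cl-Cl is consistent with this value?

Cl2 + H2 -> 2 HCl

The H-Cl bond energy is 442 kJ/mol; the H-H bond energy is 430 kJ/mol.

Let D be the Cl-Cl bond energy.
Σ(broken) = 1×D + 1×430 = 430 + D
Σ(formed) = 2×442 = 884
ΔH = Σ(broken) − Σ(formed) = (430 + D) − (884) = −454 + D
Setting this equal to −218 kJ gives D = 236 kJ/mol.

D(Cl-Cl) ≈ 236 kJ/mol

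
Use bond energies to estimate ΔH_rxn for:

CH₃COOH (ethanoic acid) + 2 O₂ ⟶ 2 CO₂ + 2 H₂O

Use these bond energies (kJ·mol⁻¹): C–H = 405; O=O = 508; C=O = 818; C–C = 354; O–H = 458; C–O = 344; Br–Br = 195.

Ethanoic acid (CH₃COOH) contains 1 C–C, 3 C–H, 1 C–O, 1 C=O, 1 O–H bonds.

Bonds broken (reactants):
  C–C: 1 × 354 = 354
  C–H: 3 × 405 = 1215
  C–O: 1 × 344 = 344
  C=O: 1 × 818 = 818
  O–H: 1 × 458 = 458
  O=O: 2 × 508 = 1016
  Σ(broken) = 4205 kJ
Bonds formed (products):
  C=O: 4 × 818 = 3272
  O–H: 4 × 458 = 1832
  Σ(formed) = 5104 kJ
ΔH = Σ(broken) − Σ(formed) = 4205 − 5104 = −899 kJ

ΔH ≈ −899 kJ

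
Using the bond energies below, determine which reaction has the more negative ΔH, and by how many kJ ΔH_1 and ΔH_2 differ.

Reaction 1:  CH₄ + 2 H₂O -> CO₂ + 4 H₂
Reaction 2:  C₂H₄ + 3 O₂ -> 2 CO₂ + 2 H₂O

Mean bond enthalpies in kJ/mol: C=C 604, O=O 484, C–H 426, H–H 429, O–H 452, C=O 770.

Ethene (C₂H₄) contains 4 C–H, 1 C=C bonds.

Reaction 1:
  Bonds broken (reactants):
    C–H: 4 × 426 = 1704
    O–H: 4 × 452 = 1808
    Σ(broken) = 3512 kJ
  Bonds formed (products):
    C=O: 2 × 770 = 1540
    H–H: 4 × 429 = 1716
    Σ(formed) = 3256 kJ
  ΔH_1 = 3512 − 3256 = +256 kJ
Reaction 2:
  Bonds broken (reactants):
    C–H: 4 × 426 = 1704
    C=C: 1 × 604 = 604
    O=O: 3 × 484 = 1452
    Σ(broken) = 3760 kJ
  Bonds formed (products):
    C=O: 4 × 770 = 3080
    O–H: 4 × 452 = 1808
    Σ(formed) = 4888 kJ
  ΔH_2 = 3760 − 4888 = −1128 kJ
ΔH_1 − ΔH_2 = +1384 kJ, so reaction 2 has the more negative ΔH; |ΔH_1 − ΔH_2| = 1384 kJ.

Reaction 2, by 1384 kJ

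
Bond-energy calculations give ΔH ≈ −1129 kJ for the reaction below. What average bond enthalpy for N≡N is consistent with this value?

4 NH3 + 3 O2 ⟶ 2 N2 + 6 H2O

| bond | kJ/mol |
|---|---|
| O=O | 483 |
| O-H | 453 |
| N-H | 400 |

Let D be the N≡N bond energy.
Σ(broken) = 12×400 + 3×483 = 6249
Σ(formed) = 2×D + 12×453 = 5436 + 2D
ΔH = Σ(broken) − Σ(formed) = (6249) − (5436 + 2D) = +813 − 2D
Setting this equal to −1129 kJ gives 2D = 1942, so D = 971 kJ/mol.

D(N≡N) ≈ 971 kJ/mol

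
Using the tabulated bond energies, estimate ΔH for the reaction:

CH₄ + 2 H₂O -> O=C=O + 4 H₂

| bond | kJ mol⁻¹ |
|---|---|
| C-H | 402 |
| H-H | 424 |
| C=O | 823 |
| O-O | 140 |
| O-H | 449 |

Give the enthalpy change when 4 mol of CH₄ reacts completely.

ΔH = +248 kJ

Bonds broken (reactants):
  C-H: 4 × 402 = 1608
  O-H: 4 × 449 = 1796
  Σ(broken) = 3404 kJ
Bonds formed (products):
  C=O: 2 × 823 = 1646
  H-H: 4 × 424 = 1696
  Σ(formed) = 3342 kJ
ΔH = Σ(broken) − Σ(formed) = 3404 − 3342 = +62 kJ
For 4× the reaction as written: 4 × (+62) = +248 kJ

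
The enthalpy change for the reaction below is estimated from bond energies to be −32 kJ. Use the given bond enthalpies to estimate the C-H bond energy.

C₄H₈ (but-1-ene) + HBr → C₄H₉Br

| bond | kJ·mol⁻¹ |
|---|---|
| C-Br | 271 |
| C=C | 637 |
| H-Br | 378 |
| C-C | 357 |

Let D be the C-H bond energy.
Σ(broken) = 2×357 + 8×D + 1×637 + 1×378 = 1729 + 8D
Σ(formed) = 1×271 + 3×357 + 9×D = 1342 + 9D
ΔH = Σ(broken) − Σ(formed) = (1729 + 8D) − (1342 + 9D) = +387 − D
Setting this equal to −32 kJ gives D = 419 kJ/mol.

D(C-H) ≈ 419 kJ/mol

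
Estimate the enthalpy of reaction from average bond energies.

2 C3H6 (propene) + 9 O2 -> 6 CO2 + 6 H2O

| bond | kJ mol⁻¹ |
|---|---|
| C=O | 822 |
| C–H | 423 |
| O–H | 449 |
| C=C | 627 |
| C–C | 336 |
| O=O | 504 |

Bonds broken (reactants):
  C–C: 2 × 336 = 672
  C–H: 12 × 423 = 5076
  C=C: 2 × 627 = 1254
  O=O: 9 × 504 = 4536
  Σ(broken) = 11538 kJ
Bonds formed (products):
  C=O: 12 × 822 = 9864
  O–H: 12 × 449 = 5388
  Σ(formed) = 15252 kJ
ΔH = Σ(broken) − Σ(formed) = 11538 − 15252 = −3714 kJ

ΔH ≈ −3714 kJ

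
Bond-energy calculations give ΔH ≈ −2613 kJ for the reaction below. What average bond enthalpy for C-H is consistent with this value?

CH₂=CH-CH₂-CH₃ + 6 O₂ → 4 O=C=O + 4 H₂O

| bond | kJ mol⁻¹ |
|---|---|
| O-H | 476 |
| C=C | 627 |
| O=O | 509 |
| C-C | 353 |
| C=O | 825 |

D(C-H) ≈ 426 kJ/mol

Let D be the C-H bond energy.
Σ(broken) = 2×353 + 8×D + 1×627 + 6×509 = 4387 + 8D
Σ(formed) = 8×825 + 8×476 = 10408
ΔH = Σ(broken) − Σ(formed) = (4387 + 8D) − (10408) = −6021 + 8D
Setting this equal to −2613 kJ gives 8D = 3408, so D = 426 kJ/mol.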